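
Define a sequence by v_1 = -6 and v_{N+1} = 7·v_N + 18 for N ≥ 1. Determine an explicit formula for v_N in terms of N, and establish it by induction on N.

Computing the first terms: v_1 = -6, v_2 = -24, v_3 = -150. This suggests v_N = -3·7^(N - 1) - 3.
Base case (N = 1): the formula gives -6 = -6 = v_1.
For the inductive step, assume it holds for an arbitrary i ≥ 1, so v_i = -3·7^(i - 1) - 3.
Then v_{i+1} = 7·v_i + 18 = 7·(-3·7^(i - 1) - 3) + 18 = -3·7^i - 3 = -3·7^((i+1) - 1) - 3,
which is the claimed formula at N = i+1.
By the principle of mathematical induction, the result holds for all N ≥ 1.

v_N = -3·7^(N - 1) - 3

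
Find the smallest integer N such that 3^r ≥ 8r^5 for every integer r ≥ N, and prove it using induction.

N = 14

At r = 13: 1594323 < 2970344, so the inequality fails and N ≥ 14. We prove 3^r ≥ 8r^5 for all r ≥ 14.
For the base case r = 14: 3^r = 4782969 and 8r^5 = 4302592, so 4782969 ≥ 4302592.
Inductive step: suppose the statement holds for some m ≥ 14, so 3^m ≥ 8m^5.
Then 3^(m + 1) = 3·(3^m) ≥ 3·(8m^5).
Also, for m ≥ 14 we have 3·(8m^5) ≥ 8(m+1)^5, since 3 ≥ (1 + 1/m)^5 for all m ≥ 14.
Combining, 3^(m + 1) ≥ 8(m+1)^5.
This completes the induction.
Hence the smallest such N is 14.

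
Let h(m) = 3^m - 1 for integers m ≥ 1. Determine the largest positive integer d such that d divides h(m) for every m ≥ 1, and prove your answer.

Computing the first values: h(1) = 2 and h(2) = 8; gcd(2, 8) = 2, so d ≤ 2.
We prove 2 | 3^m - 1 for all m ≥ 1 by induction on m.
Base step (m = 1): h(1) = 2 = 2·(1), so 2 | h(1).
Inductive step: suppose the statement holds for some j ≥ 1, i.e. 2 | h(j). Then
3^{j+1} − 1^{j+1} = 3·3^j − 1·1^j = 3·(3^j − 1^j) + (2)·1^j. The first term is divisible by 2 by the inductive hypothesis, and the second term (2)·1^j is divisible by 2 since 2 | 2. Hence 2 | h(j+1).
By the principle of mathematical induction, the result holds for all m ≥ 1.
Therefore the largest such d is 2.

d = 2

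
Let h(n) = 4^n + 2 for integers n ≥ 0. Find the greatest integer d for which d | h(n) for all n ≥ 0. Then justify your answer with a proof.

d = 3

Computing the first values: h(0) = 3 and h(1) = 6; gcd(3, 6) = 3, so d ≤ 3.
We prove 3 | 4^n + 2 for all n ≥ 0 by induction on n.
For the base case n = 0: h(0) = 3 = 3·(1), so 3 | h(0).
Suppose the result is true for n = k, i.e. 3 | h(k). Then
h(k+1) = 4^(k+1) + 2 = 4·(4^k + 2) - 6 = 4·h(k) - 6. The first term is divisible by 3 by the inductive hypothesis, and -6 is divisible by 3. Hence 3 | h(k+1).
This completes the induction.
Therefore the largest such d is 3.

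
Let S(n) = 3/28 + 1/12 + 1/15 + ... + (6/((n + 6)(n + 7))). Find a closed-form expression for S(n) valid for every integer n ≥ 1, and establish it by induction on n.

We claim S(n) = 6n/(7(n + 7)) for all n ≥ 1.
Base case (n = 1): S(1) = 3/28, and the closed form gives 3/28. They agree.
Inductive step: assume the claim holds for n = r, so S(r) = 6r/(7(r + 7)).
Then S(r+1) = S(r) + (6/((r + 7)(r + 8))) = (6r/(7(r + 7))) + (6/((r + 7)(r + 8))).
Simplifying, S(r+1) = 6(r + 1)/(7(r + 8)) = 6(r+1)/(7((r+1) + 7)),
which is the closed form with n = r+1.
By induction, the statement is established for all n ≥ 1.

S(n) = 6n/(7(n + 7))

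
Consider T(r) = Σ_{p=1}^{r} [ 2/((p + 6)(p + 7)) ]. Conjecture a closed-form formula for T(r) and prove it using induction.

T(r) = 2r/(7(r + 7))

We claim T(r) = 2r/(7(r + 7)) for all r ≥ 1.
Base case (r = 1): T(1) = 1/28, and the closed form gives 1/28. They agree.
Inductive step: assume the claim holds for r = p, so T(p) = 2p/(7(p + 7)).
Then T(p+1) = T(p) + (2/((p + 7)(p + 8))) = (2p/(7(p + 7))) + (2/((p + 7)(p + 8))).
Simplifying, T(p+1) = 2(p + 1)/(7(p + 8)) = 2(p+1)/(7((p+1) + 7)),
which is the closed form with r = p+1.
By the principle of mathematical induction, the result holds for all r ≥ 1.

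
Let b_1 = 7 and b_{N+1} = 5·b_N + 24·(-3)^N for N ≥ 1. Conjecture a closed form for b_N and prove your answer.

Computing the first terms: b_1 = 7, b_2 = -37, b_3 = 31. This suggests b_N = (-3)^(N + 1) - 2·5^(N - 1).
When N = 1: the formula gives 7 = 7 = b_1.
Suppose the result is true for N = r, so b_r = (-3)^(r + 1) - 2·5^(r - 1).
Then b_{r+1} = 5·b_r + 24·(-3)^r = 5·((-3)^(r + 1) - 2·5^(r - 1)) + 24·(-3)^r = (-3)^(r + 2) - 2·5^r = (-3)^((r+1) + 1) - 2·5^((r+1) - 1),
which is the claimed formula at N = r+1.
By induction, the statement is established for all N ≥ 1.

b_N = (-3)^(N + 1) - 2·5^(N - 1)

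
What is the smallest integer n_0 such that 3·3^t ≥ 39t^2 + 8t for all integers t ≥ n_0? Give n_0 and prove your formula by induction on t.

At t = 5: 729 < 1015, so the inequality fails and n_0 ≥ 6. We prove 3·3^t ≥ 39t^2 + 8t for all t ≥ 6.
Base case (t = 6): 3·3^t = 2187 and 39t^2 + 8t = 1452, so 2187 ≥ 1452.
Inductive step: assume the claim holds for t = j, so 3·3^j ≥ 39j^2 + 8j.
Then 3·3^(j + 1) = 3·(3·3^j) ≥ 3·(39j^2 + 8j).
Also, for j ≥ 6 we have 3·(39j^2 + 8j) ≥ 39(j+1)^2 + 8(j+1), since 3·(39j^2 + 8j) − (39(j+1)^2 + 8(j+1)) = 78j^2 - 62j - 47, which is nonnegative for all j ≥ 6.
Combining, 3·3^(j + 1) ≥ 39(j+1)^2 + 8(j+1).
By the principle of mathematical induction, the result holds for all t ≥ 6.
Hence the smallest such n_0 is 6.

n_0 = 6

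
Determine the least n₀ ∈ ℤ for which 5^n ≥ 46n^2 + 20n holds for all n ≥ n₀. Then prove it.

n₀ = 5

At n = 4: 625 < 816, so the inequality fails and n₀ ≥ 5. We prove 5^n ≥ 46n^2 + 20n for all n ≥ 5.
Base case (n = 5): 5^n = 3125 and 46n^2 + 20n = 1250, so 3125 ≥ 1250.
Suppose the result is true for n = r, so 5^r ≥ 46r^2 + 20r.
Then 5^(r + 1) = 5·(5^r) ≥ 5·(46r^2 + 20r).
Also, for r ≥ 5 we have 5·(46r^2 + 20r) ≥ 46(r+1)^2 + 20(r+1), since 5·(46r^2 + 20r) − (46(r+1)^2 + 20(r+1)) = 184r^2 - 12r - 66, which is nonnegative for all r ≥ 5.
Combining, 5^(r + 1) ≥ 46(r+1)^2 + 20(r+1).
By induction, the statement is established for all n ≥ 5.
Hence the smallest such n₀ is 5.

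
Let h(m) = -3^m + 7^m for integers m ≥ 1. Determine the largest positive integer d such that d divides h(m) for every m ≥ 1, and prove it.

d = 4

Computing the first values: h(1) = 4 and h(2) = 40; gcd(4, 40) = 4, so d ≤ 4.
We prove 4 | -3^m + 7^m for all m ≥ 1 by induction on m.
For the base case m = 1: h(1) = 4 = 4·(1), so 4 | h(1).
Inductive step: suppose the statement holds for some j ≥ 1, i.e. 4 | h(j). Then
7^{j+1} − 3^{j+1} = 7·7^j − 3·3^j = 7·(7^j − 3^j) + (4)·3^j. The first term is divisible by 4 by the inductive hypothesis, and the second term (4)·3^j is divisible by 4 since 4 | 4. Hence 4 | h(j+1).
By the principle of mathematical induction, the result holds for all m ≥ 1.
Therefore the largest such d is 4.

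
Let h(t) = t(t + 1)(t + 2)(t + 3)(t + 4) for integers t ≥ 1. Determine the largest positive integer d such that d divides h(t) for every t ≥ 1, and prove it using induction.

d = 120

Computing the first values: h(1) = 120 and h(2) = 720; gcd(120, 720) = 120, so d ≤ 120.
We prove 120 | t(t + 1)(t + 2)(t + 3)(t + 4) for all t ≥ 1 by induction on t.
When t = 1: h(1) = 120 = 120·(1), so 120 | h(1).
For the inductive step, assume it holds for an arbitrary k ≥ 1, i.e. 120 | h(k). Then
h(k+1) − h(k) = (k+1)·(k+2)·(k+3)·(k+4)·(k+5) − k·(k+1)·(k+2)·(k+3)·(k+4) = (k+1)·(k+2)·(k+3)·(k+4)·[(k+5) − k] = 5·(k+1)·(k+2)·(k+3)·(k+4). The product of 4 consecutive integers is divisible by (4)! = 24, so h(k+1) − h(k) is divisible by 5·24 = 120. By the inductive hypothesis 120 | h(k), hence 120 | h(k+1).
By the principle of mathematical induction, the result holds for all t ≥ 1.
Therefore the largest such d is 120.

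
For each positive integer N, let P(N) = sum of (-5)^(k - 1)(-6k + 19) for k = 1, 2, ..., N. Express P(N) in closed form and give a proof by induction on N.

P(N) = (-5)^N(N - 3) + 3

We claim P(N) = (-5)^N(N - 3) + 3 for all N ≥ 1.
Base case (N = 1): P(1) = 13, and the closed form gives 13. They agree.
Suppose the result is true for N = k, so P(k) = (-5)^k(k - 3) + 3.
Then P(k+1) = P(k) + ((-5)^k(-6k + 13)) = ((-5)^k(k - 3) + 3) + ((-5)^k(-6k + 13)).
Simplifying, P(k+1) = -5(-5)^k·k + 10(-5)^k + 3 = (-5)^(k+1)((k+1) - 3) + 3,
which is the closed form with N = k+1.
By induction, the statement is established for all N ≥ 1.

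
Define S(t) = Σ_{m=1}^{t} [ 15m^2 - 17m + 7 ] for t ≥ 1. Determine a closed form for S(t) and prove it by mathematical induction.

We claim S(t) = t(5t^2 - t + 1) for all t ≥ 1.
When t = 1: S(1) = 5, and the closed form gives 5. They agree.
Inductive step: suppose the statement holds for some m ≥ 1, so S(m) = m(5m^2 - m + 1).
Then S(m+1) = S(m) + (15m^2 + 13m + 5) = (m(5m^2 - m + 1)) + (15m^2 + 13m + 5).
Simplifying, S(m+1) = (m + 1)(5m^2 + 9m + 5) = (m+1)(5(m+1)^2 - (m+1) + 1),
which is the closed form with t = m+1.
Hence, by induction on t, the claim holds for every t ≥ 1.

S(t) = t(5t^2 - t + 1)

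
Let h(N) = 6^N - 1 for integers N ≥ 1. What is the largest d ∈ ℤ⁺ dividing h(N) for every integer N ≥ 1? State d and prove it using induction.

d = 5

Computing the first values: h(1) = 5 and h(2) = 35; gcd(5, 35) = 5, so d ≤ 5.
We prove 5 | 6^N - 1 for all N ≥ 1 by induction on N.
Base step (N = 1): h(1) = 5 = 5·(1), so 5 | h(1).
Suppose the result is true for N = k, i.e. 5 | h(k). Then
6^{k+1} − 1^{k+1} = 6·6^k − 1·1^k = 6·(6^k − 1^k) + (5)·1^k. The first term is divisible by 5 by the inductive hypothesis, and the second term (5)·1^k is divisible by 5 since 5 | 5. Hence 5 | h(k+1).
By induction, the statement is established for all N ≥ 1.
Therefore the largest such d is 5.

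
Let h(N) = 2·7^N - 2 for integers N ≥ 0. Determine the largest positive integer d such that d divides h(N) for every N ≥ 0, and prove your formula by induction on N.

Computing the first values: h(0) = 0 and h(1) = 12; gcd(0, 12) = 12, so d ≤ 12.
We prove 12 | 2·7^N - 2 for all N ≥ 0 by induction on N.
For the base case N = 0: h(0) = 0 = 12·(0), so 12 | h(0).
Inductive step: assume the claim holds for N = m, i.e. 12 | h(m). Then
h(m+1) = 2·7^(m+1) - 2 = 7·(2·7^m - 2) + 12 = 7·h(m) + 12. The first term is divisible by 12 by the inductive hypothesis, and 12 is divisible by 12. Hence 12 | h(m+1).
Hence, by induction on N, the claim holds for every N ≥ 0.
Therefore the largest such d is 12.

d = 12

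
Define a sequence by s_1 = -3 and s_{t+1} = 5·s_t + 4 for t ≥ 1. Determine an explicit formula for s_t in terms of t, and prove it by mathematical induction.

s_t = -2·5^(t - 1) - 1

Computing the first terms: s_1 = -3, s_2 = -11, s_3 = -51. This suggests s_t = -2·5^(t - 1) - 1.
Base case (t = 1): the formula gives -3 = -3 = s_1.
Inductive step: assume the claim holds for t = r, so s_r = -2·5^(r - 1) - 1.
Then s_{r+1} = 5·s_r + 4 = 5·(-2·5^(r - 1) - 1) + 4 = -2·5^r - 1 = -2·5^((r+1) - 1) - 1,
which is the claimed formula at t = r+1.
Hence, by induction on t, the claim holds for every t ≥ 1.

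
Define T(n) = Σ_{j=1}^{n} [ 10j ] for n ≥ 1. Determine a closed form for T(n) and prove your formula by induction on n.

T(n) = 5n(n + 1)

We claim T(n) = 5n(n + 1) for all n ≥ 1.
Base case (n = 1): T(1) = 10, and the closed form gives 10. They agree.
Inductive step: suppose the statement holds for some j ≥ 1, so T(j) = 5j(j + 1).
Then T(j+1) = T(j) + (10j + 10) = (5j(j + 1)) + (10j + 10).
Simplifying, T(j+1) = 5(j + 1)(j + 2) = 5(j+1)((j+1) + 1),
which is the closed form with n = j+1.
By induction, the statement is established for all n ≥ 1.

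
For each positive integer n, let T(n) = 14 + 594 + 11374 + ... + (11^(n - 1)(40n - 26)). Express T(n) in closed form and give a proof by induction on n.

We claim T(n) = 11^n(4n - 3) + 3 for all n ≥ 1.
For the base case n = 1: T(1) = 14, and the closed form gives 14. They agree.
Inductive step: assume the claim holds for n = p, so T(p) = 11^p(4p - 3) + 3.
Then T(p+1) = T(p) + (11^p(40p + 14)) = (11^p(4p - 3) + 3) + (11^p(40p + 14)).
Simplifying, T(p+1) = 44·11^p·p + 11·11^p + 3 = 11^(p+1)(4(p+1) - 3) + 3,
which is the closed form with n = p+1.
By induction, the statement is established for all n ≥ 1.

T(n) = 11^n(4n - 3) + 3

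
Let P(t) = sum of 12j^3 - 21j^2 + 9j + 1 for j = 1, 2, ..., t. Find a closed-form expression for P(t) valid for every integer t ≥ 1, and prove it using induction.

We claim P(t) = t(3t^3 - t^2 - 3t + 2) for all t ≥ 1.
For the base case t = 1: P(1) = 1, and the closed form gives 1. They agree.
Inductive step: assume the claim holds for t = j, so P(j) = j(3j^3 - j^2 - 3j + 2).
Then P(j+1) = P(j) + (12j^3 + 15j^2 + 3j + 1) = (j(3j^3 - j^2 - 3j + 2)) + (12j^3 + 15j^2 + 3j + 1).
Simplifying, P(j+1) = (j + 1)(3j^3 + 8j^2 + 4j + 1) = (j+1)(3(j+1)^3 - (j+1)^2 - 3(j+1) + 2),
which is the closed form with t = j+1.
By induction, the statement is established for all t ≥ 1.

P(t) = t(3t^3 - t^2 - 3t + 2)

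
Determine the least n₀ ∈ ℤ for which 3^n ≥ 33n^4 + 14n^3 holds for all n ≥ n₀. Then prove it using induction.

n₀ = 13

At n = 12: 531441 < 708480, so the inequality fails and n₀ ≥ 13. We prove 3^n ≥ 33n^4 + 14n^3 for all n ≥ 13.
When n = 13: 3^n = 1594323 and 33n^4 + 14n^3 = 973271, so 1594323 ≥ 973271.
Inductive step: assume the claim holds for n = j, so 3^j ≥ 33j^4 + 14j^3.
Then 3^(j + 1) = 3·(3^j) ≥ 3·(33j^4 + 14j^3).
Also, for j ≥ 13 we have 3·(33j^4 + 14j^3) ≥ 33(j+1)^4 + 14(j+1)^3, since 3·(33j^4 + 14j^3) − (33(j+1)^4 + 14(j+1)^3) = 66j^4 - 104j^3 - 240j^2 - 174j - 47, which is nonnegative for all j ≥ 13.
Combining, 3^(j + 1) ≥ 33(j+1)^4 + 14(j+1)^3.
By induction, the statement is established for all n ≥ 13.
Hence the smallest such n₀ is 13.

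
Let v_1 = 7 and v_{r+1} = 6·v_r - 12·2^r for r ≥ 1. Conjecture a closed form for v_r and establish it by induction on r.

Computing the first terms: v_1 = 7, v_2 = 18, v_3 = 60. This suggests v_r = 3·2^r + 6^(r - 1).
When r = 1: the formula gives 7 = 7 = v_1.
Suppose the result is true for r = j, so v_j = 3·2^j + 6^(j - 1).
Then v_{j+1} = 6·v_j - 12·2^j = 6·(3·2^j + 6^(j - 1)) - 12·2^j = 3·2^(j + 1) + 6^j = 3·2^(j+1) + 6^((j+1) - 1),
which is the claimed formula at r = j+1.
Hence, by induction on r, the claim holds for every r ≥ 1.

v_r = 3·2^r + 6^(r - 1)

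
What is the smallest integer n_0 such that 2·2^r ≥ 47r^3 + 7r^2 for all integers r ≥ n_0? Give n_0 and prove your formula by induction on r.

At r = 16: 131072 < 194304, so the inequality fails and n_0 ≥ 17. We prove 2·2^r ≥ 47r^3 + 7r^2 for all r ≥ 17.
When r = 17: 2·2^r = 262144 and 47r^3 + 7r^2 = 232934, so 262144 ≥ 232934.
Inductive step: assume the claim holds for r = p, so 2·2^p ≥ 47p^3 + 7p^2.
Then 2·2^(p + 1) = 2·(2·2^p) ≥ 2·(47p^3 + 7p^2).
Also, for p ≥ 17 we have 2·(47p^3 + 7p^2) ≥ 47(p+1)^3 + 7(p+1)^2, since 2·(47p^3 + 7p^2) − (47(p+1)^3 + 7(p+1)^2) = 47p^3 - 134p^2 - 155p - 54, which is nonnegative for all p ≥ 17.
Combining, 2·2^(p + 1) ≥ 47(p+1)^3 + 7(p+1)^2.
By the principle of mathematical induction, the result holds for all r ≥ 17.
Hence the smallest such n_0 is 17.

n_0 = 17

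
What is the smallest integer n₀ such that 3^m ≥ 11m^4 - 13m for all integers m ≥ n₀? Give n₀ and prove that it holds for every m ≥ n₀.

n₀ = 11

At m = 10: 59049 < 109870, so the inequality fails and n₀ ≥ 11. We prove 3^m ≥ 11m^4 - 13m for all m ≥ 11.
When m = 11: 3^m = 177147 and 11m^4 - 13m = 160908, so 177147 ≥ 160908.
For the inductive step, assume it holds for an arbitrary r ≥ 11, so 3^r ≥ 11r^4 - 13r.
Then 3^(r + 1) = 3·(3^r) ≥ 3·(11r^4 - 13r).
Also, for r ≥ 11 we have 3·(11r^4 - 13r) ≥ 11(r+1)^4 - 13(r+1), since 3·(11r^4 - 13r) − (11(r+1)^4 - 13(r+1)) = 22r^4 - 44r^3 - 66r^2 - 70r + 2, which is nonnegative for all r ≥ 11.
Combining, 3^(r + 1) ≥ 11(r+1)^4 - 13(r+1).
By the principle of mathematical induction, the result holds for all m ≥ 11.
Hence the smallest such n₀ is 11.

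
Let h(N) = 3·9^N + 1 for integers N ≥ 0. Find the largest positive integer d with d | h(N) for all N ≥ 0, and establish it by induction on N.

d = 4

Computing the first values: h(0) = 4 and h(1) = 28; gcd(4, 28) = 4, so d ≤ 4.
We prove 4 | 3·9^N + 1 for all N ≥ 0 by induction on N.
When N = 0: h(0) = 4 = 4·(1), so 4 | h(0).
Inductive step: suppose the statement holds for some m ≥ 0, i.e. 4 | h(m). Then
h(m+1) = 3·9^(m+1) + 1 = 9·(3·9^m + 1) - 8 = 9·h(m) - 8. The first term is divisible by 4 by the inductive hypothesis, and -8 is divisible by 4. Hence 4 | h(m+1).
By the principle of mathematical induction, the result holds for all N ≥ 0.
Therefore the largest such d is 4.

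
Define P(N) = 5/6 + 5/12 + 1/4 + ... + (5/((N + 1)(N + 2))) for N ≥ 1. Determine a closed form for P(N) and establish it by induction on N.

P(N) = 5N/(2(N + 2))

We claim P(N) = 5N/(2(N + 2)) for all N ≥ 1.
Base step (N = 1): P(1) = 5/6, and the closed form gives 5/6. They agree.
Inductive step: suppose the statement holds for some k ≥ 1, so P(k) = 5k/(2(k + 2)).
Then P(k+1) = P(k) + (5/((k + 2)(k + 3))) = (5k/(2(k + 2))) + (5/((k + 2)(k + 3))).
Simplifying, P(k+1) = 5(k + 1)/(2(k + 3)) = 5(k+1)/(2((k+1) + 2)),
which is the closed form with N = k+1.
Hence, by induction on N, the claim holds for every N ≥ 1.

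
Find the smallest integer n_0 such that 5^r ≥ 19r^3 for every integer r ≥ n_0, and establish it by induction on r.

At r = 4: 625 < 1216, so the inequality fails and n_0 ≥ 5. We prove 5^r ≥ 19r^3 for all r ≥ 5.
Base step (r = 5): 5^r = 3125 and 19r^3 = 2375, so 3125 ≥ 2375.
Inductive step: suppose the statement holds for some k ≥ 5, so 5^k ≥ 19k^3.
Then 5^(k + 1) = 5·(5^k) ≥ 5·(19k^3).
Also, for k ≥ 5 we have 5·(19k^3) ≥ 19(k+1)^3, since 5 ≥ (1 + 1/k)^3 for all k ≥ 5.
Combining, 5^(k + 1) ≥ 19(k+1)^3.
By induction, the statement is established for all r ≥ 5.
Hence the smallest such n_0 is 5.

n_0 = 5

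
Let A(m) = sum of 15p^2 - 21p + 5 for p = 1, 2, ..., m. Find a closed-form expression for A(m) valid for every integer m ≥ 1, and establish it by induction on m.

A(m) = m(5m^2 - 3m - 3)

We claim A(m) = m(5m^2 - 3m - 3) for all m ≥ 1.
Base step (m = 1): A(1) = -1, and the closed form gives -1. They agree.
Inductive step: assume the claim holds for m = p, so A(p) = p(5p^2 - 3p - 3).
Then A(p+1) = A(p) + (15p^2 + 9p - 1) = (p(5p^2 - 3p - 3)) + (15p^2 + 9p - 1).
Simplifying, A(p+1) = (p + 1)(5p^2 + 7p - 1) = (p+1)(5(p+1)^2 - 3(p+1) - 3),
which is the closed form with m = p+1.
By induction, the statement is established for all m ≥ 1.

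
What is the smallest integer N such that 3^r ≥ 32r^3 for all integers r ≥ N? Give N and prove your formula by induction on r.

N = 10

At r = 9: 19683 < 23328, so the inequality fails and N ≥ 10. We prove 3^r ≥ 32r^3 for all r ≥ 10.
When r = 10: 3^r = 59049 and 32r^3 = 32000, so 59049 ≥ 32000.
Suppose the result is true for r = k, so 3^k ≥ 32k^3.
Then 3^(k + 1) = 3·(3^k) ≥ 3·(32k^3).
Also, for k ≥ 10 we have 3·(32k^3) ≥ 32(k+1)^3, since 3 ≥ (1 + 1/k)^3 for all k ≥ 10.
Combining, 3^(k + 1) ≥ 32(k+1)^3.
By the principle of mathematical induction, the result holds for all r ≥ 10.
Hence the smallest such N is 10.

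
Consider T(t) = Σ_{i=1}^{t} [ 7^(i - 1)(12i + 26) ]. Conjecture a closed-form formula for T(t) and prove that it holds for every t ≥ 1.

T(t) = 2·7^t(t + 2) - 4

We claim T(t) = 2·7^t(t + 2) - 4 for all t ≥ 1.
Base case (t = 1): T(1) = 38, and the closed form gives 38. They agree.
For the inductive step, assume it holds for an arbitrary i ≥ 1, so T(i) = 2·7^i(i + 2) - 4.
Then T(i+1) = T(i) + (7^i(12i + 38)) = (2·7^i(i + 2) - 4) + (7^i(12i + 38)).
Simplifying, T(i+1) = 14·7^i·i + 42·7^i - 4 = 2·7^(i+1)((i+1) + 2) - 4,
which is the closed form with t = i+1.
By induction, the statement is established for all t ≥ 1.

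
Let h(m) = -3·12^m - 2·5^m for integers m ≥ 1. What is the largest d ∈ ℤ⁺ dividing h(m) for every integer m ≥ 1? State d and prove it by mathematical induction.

d = 2

Computing the first values: h(1) = -46 and h(2) = -482; gcd(-46, -482) = 2, so d ≤ 2.
We prove 2 | -3·12^m - 2·5^m for all m ≥ 1 by induction on m.
When m = 1: h(1) = -46 = 2·(-23), so 2 | h(1).
For the inductive step, assume it holds for an arbitrary i ≥ 1, i.e. 2 | h(i). Then
h(i+1) − 12·h(i) = (-3·12^(i+1) - 2·5^(i+1)) − 12·(-3·12^i - 2·5^i) = (-2)·5^i·(5 − 12) = (14)·5^i. Since 2 | h(i) by the inductive hypothesis, 2 | 12·h(i); and 2 | 14 since 14 = 2·7. Therefore 2 | h(i+1).
By induction, the statement is established for all m ≥ 1.
Therefore the largest such d is 2.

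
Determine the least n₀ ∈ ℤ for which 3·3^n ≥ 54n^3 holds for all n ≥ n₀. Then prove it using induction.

At n = 8: 19683 < 27648, so the inequality fails and n₀ ≥ 9. We prove 3·3^n ≥ 54n^3 for all n ≥ 9.
For the base case n = 9: 3·3^n = 59049 and 54n^3 = 39366, so 59049 ≥ 39366.
Suppose the result is true for n = j, so 3·3^j ≥ 54j^3.
Then 3·3^(j + 1) = 3·(3·3^j) ≥ 3·(54j^3).
Also, for j ≥ 9 we have 3·(54j^3) ≥ 54(j+1)^3, since 3 ≥ (1 + 1/j)^3 for all j ≥ 9.
Combining, 3·3^(j + 1) ≥ 54(j+1)^3.
By the principle of mathematical induction, the result holds for all n ≥ 9.
Hence the smallest such n₀ is 9.

n₀ = 9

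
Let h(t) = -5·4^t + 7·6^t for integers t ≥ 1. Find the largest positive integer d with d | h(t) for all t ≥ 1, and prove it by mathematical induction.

d = 2

Computing the first values: h(1) = 22 and h(2) = 172; gcd(22, 172) = 2, so d ≤ 2.
We prove 2 | -5·4^t + 7·6^t for all t ≥ 1 by induction on t.
Base case (t = 1): h(1) = 22 = 2·(11), so 2 | h(1).
Suppose the result is true for t = i, i.e. 2 | h(i). Then
h(i+1) − 6·h(i) = (-5·4^(i+1) + 7·6^(i+1)) − 6·(-5·4^i + 7·6^i) = (-5)·4^i·(4 − 6) = (10)·4^i. Since 2 | h(i) by the inductive hypothesis, 2 | 6·h(i); and 2 | 10 since 10 = 2·5. Therefore 2 | h(i+1).
Hence, by induction on t, the claim holds for every t ≥ 1.
Therefore the largest such d is 2.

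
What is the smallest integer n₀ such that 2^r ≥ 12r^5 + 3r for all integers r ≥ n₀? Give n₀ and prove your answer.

n₀ = 28

At r = 27: 134217728 < 172186965, so the inequality fails and n₀ ≥ 28. We prove 2^r ≥ 12r^5 + 3r for all r ≥ 28.
When r = 28: 2^r = 268435456 and 12r^5 + 3r = 206524500, so 268435456 ≥ 206524500.
For the inductive step, assume it holds for an arbitrary p ≥ 28, so 2^p ≥ 12p^5 + 3p.
Then 2^(p + 1) = 2·(2^p) ≥ 2·(12p^5 + 3p).
Also, for p ≥ 28 we have 2·(12p^5 + 3p) ≥ 12(p+1)^5 + 3(p+1), since 2·(12p^5 + 3p) − (12(p+1)^5 + 3(p+1)) = 12p^5 - 60p^4 - 120p^3 - 120p^2 - 57p - 15, which is nonnegative for all p ≥ 28.
Combining, 2^(p + 1) ≥ 12(p+1)^5 + 3(p+1).
By induction, the statement is established for all r ≥ 28.
Hence the smallest such n₀ is 28.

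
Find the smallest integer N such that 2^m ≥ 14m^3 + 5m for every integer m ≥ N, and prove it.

At m = 15: 32768 < 47325, so the inequality fails and N ≥ 16. We prove 2^m ≥ 14m^3 + 5m for all m ≥ 16.
Base step (m = 16): 2^m = 65536 and 14m^3 + 5m = 57424, so 65536 ≥ 57424.
Suppose the result is true for m = p, so 2^p ≥ 14p^3 + 5p.
Then 2^(p + 1) = 2·(2^p) ≥ 2·(14p^3 + 5p).
Also, for p ≥ 16 we have 2·(14p^3 + 5p) ≥ 14(p+1)^3 + 5(p+1), since 2·(14p^3 + 5p) − (14(p+1)^3 + 5(p+1)) = 14p^3 - 42p^2 - 37p - 19, which is nonnegative for all p ≥ 16.
Combining, 2^(p + 1) ≥ 14(p+1)^3 + 5(p+1).
Hence, by induction on m, the claim holds for every m ≥ 16.
Hence the smallest such N is 16.

N = 16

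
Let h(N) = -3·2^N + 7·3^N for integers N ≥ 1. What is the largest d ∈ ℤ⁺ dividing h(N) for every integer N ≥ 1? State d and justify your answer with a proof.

Computing the first values: h(1) = 15 and h(2) = 51; gcd(15, 51) = 3, so d ≤ 3.
We prove 3 | -3·2^N + 7·3^N for all N ≥ 1 by induction on N.
Base case (N = 1): h(1) = 15 = 3·(5), so 3 | h(1).
Inductive step: suppose the statement holds for some m ≥ 1, i.e. 3 | h(m). Then
h(m+1) − 3·h(m) = (-3·2^(m+1) + 7·3^(m+1)) − 3·(-3·2^m + 7·3^m) = (-3)·2^m·(2 − 3) = (3)·2^m. Since 3 | h(m) by the inductive hypothesis, 3 | 3·h(m); and 3 | 3 since 3 = 3·1. Therefore 3 | h(m+1).
By induction, the statement is established for all N ≥ 1.
Therefore the largest such d is 3.

d = 3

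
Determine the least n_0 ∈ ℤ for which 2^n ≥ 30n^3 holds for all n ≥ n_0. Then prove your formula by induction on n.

At n = 17: 131072 < 147390, so the inequality fails and n_0 ≥ 18. We prove 2^n ≥ 30n^3 for all n ≥ 18.
Base step (n = 18): 2^n = 262144 and 30n^3 = 174960, so 262144 ≥ 174960.
For the inductive step, assume it holds for an arbitrary m ≥ 18, so 2^m ≥ 30m^3.
Then 2^(m + 1) = 2·(2^m) ≥ 2·(30m^3).
Also, for m ≥ 18 we have 2·(30m^3) ≥ 30(m+1)^3, since 2 ≥ (1 + 1/m)^3 for all m ≥ 18.
Combining, 2^(m + 1) ≥ 30(m+1)^3.
This completes the induction.
Hence the smallest such n_0 is 18.

n_0 = 18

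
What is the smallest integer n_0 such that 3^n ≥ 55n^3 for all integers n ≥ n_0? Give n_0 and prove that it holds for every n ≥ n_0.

n_0 = 10

At n = 9: 19683 < 40095, so the inequality fails and n_0 ≥ 10. We prove 3^n ≥ 55n^3 for all n ≥ 10.
Base step (n = 10): 3^n = 59049 and 55n^3 = 55000, so 59049 ≥ 55000.
Suppose the result is true for n = i, so 3^i ≥ 55i^3.
Then 3^(i + 1) = 3·(3^i) ≥ 3·(55i^3).
Also, for i ≥ 10 we have 3·(55i^3) ≥ 55(i+1)^3, since 3 ≥ (1 + 1/i)^3 for all i ≥ 10.
Combining, 3^(i + 1) ≥ 55(i+1)^3.
By the principle of mathematical induction, the result holds for all n ≥ 10.
Hence the smallest such n_0 is 10.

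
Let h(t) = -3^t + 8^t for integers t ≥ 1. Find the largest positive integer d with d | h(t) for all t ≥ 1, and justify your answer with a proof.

Computing the first values: h(1) = 5 and h(2) = 55; gcd(5, 55) = 5, so d ≤ 5.
We prove 5 | -3^t + 8^t for all t ≥ 1 by induction on t.
Base step (t = 1): h(1) = 5 = 5·(1), so 5 | h(1).
Inductive step: assume the claim holds for t = m, i.e. 5 | h(m). Then
8^{m+1} − 3^{m+1} = 8·8^m − 3·3^m = 8·(8^m − 3^m) + (5)·3^m. The first term is divisible by 5 by the inductive hypothesis, and the second term (5)·3^m is divisible by 5 since 5 | 5. Hence 5 | h(m+1).
By induction, the statement is established for all t ≥ 1.
Therefore the largest such d is 5.

d = 5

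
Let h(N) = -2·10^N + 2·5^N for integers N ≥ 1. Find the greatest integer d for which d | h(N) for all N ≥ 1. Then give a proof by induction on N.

d = 10

Computing the first values: h(1) = -10 and h(2) = -150; gcd(-10, -150) = 10, so d ≤ 10.
We prove 10 | -2·10^N + 2·5^N for all N ≥ 1 by induction on N.
Base step (N = 1): h(1) = -10 = 10·(-1), so 10 | h(1).
For the inductive step, assume it holds for an arbitrary p ≥ 1, i.e. 10 | h(p). Then
h(p+1) − 10·h(p) = (-2·10^(p+1) + 2·5^(p+1)) − 10·(-2·10^p + 2·5^p) = (2)·5^p·(5 − 10) = (-10)·5^p. Since 10 | h(p) by the inductive hypothesis, 10 | 10·h(p); and 10 | -10 since -10 = 10·-1. Therefore 10 | h(p+1).
Hence, by induction on N, the claim holds for every N ≥ 1.
Therefore the largest such d is 10.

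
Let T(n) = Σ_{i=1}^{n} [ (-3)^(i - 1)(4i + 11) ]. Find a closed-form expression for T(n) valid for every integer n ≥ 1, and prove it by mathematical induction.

T(n) = -(-3)^n(n + 3) + 3

We claim T(n) = -(-3)^n(n + 3) + 3 for all n ≥ 1.
For the base case n = 1: T(1) = 15, and the closed form gives 15. They agree.
Inductive step: assume the claim holds for n = i, so T(i) = -(-3)^i(i + 3) + 3.
Then T(i+1) = T(i) + ((-3)^i(4i + 15)) = (-(-3)^i(i + 3) + 3) + ((-3)^i(4i + 15)).
Simplifying, T(i+1) = 3(-3)^i·i + 12(-3)^i + 3 = -(-3)^(i+1)((i+1) + 3) + 3,
which is the closed form with n = i+1.
By induction, the statement is established for all n ≥ 1.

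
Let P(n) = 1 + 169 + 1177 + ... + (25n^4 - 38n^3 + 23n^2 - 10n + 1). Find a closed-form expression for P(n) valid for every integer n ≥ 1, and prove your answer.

P(n) = n(5n^4 + 3n^3 - 3n^2 - 3n - 1)

We claim P(n) = n(5n^4 + 3n^3 - 3n^2 - 3n - 1) for all n ≥ 1.
Base case (n = 1): P(1) = 1, and the closed form gives 1. They agree.
Inductive step: assume the claim holds for n = r, so P(r) = r(5r^4 + 3r^3 - 3r^2 - 3r - 1).
Then P(r+1) = P(r) + (25r^4 + 62r^3 + 59r^2 + 22r + 1) = (r(5r^4 + 3r^3 - 3r^2 - 3r - 1)) + (25r^4 + 62r^3 + 59r^2 + 22r + 1).
Simplifying, P(r+1) = (r + 1)(5r^4 + 23r^3 + 36r^2 + 20r + 1) = (r+1)(5(r+1)^4 + 3(r+1)^3 - 3(r+1)^2 - 3(r+1) - 1),
which is the closed form with n = r+1.
This completes the induction.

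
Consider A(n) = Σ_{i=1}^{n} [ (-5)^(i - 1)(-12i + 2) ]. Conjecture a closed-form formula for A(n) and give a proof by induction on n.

A(n) = 2(-5)^n·n

We claim A(n) = 2(-5)^n·n for all n ≥ 1.
When n = 1: A(1) = -10, and the closed form gives -10. They agree.
Inductive step: suppose the statement holds for some i ≥ 1, so A(i) = 2(-5)^i·i.
Then A(i+1) = A(i) + ((-5)^i(-12i - 10)) = (2(-5)^i·i) + ((-5)^i(-12i - 10)).
Simplifying, A(i+1) = (-5)^(i + 1)(2i + 2) = 2(-5)^(i+1)·(i+1),
which is the closed form with n = i+1.
Hence, by induction on n, the claim holds for every n ≥ 1.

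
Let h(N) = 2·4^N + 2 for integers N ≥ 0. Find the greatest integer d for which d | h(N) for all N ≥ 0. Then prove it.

d = 2

Computing the first values: h(0) = 4 and h(1) = 10; gcd(4, 10) = 2, so d ≤ 2.
We prove 2 | 2·4^N + 2 for all N ≥ 0 by induction on N.
Base step (N = 0): h(0) = 4 = 2·(2), so 2 | h(0).
Inductive step: assume the claim holds for N = r, i.e. 2 | h(r). Then
h(r+1) = 2·4^(r+1) + 2 = 4·(2·4^r + 2) - 6 = 4·h(r) - 6. The first term is divisible by 2 by the inductive hypothesis, and -6 is divisible by 2. Hence 2 | h(r+1).
Hence, by induction on N, the claim holds for every N ≥ 0.
Therefore the largest such d is 2.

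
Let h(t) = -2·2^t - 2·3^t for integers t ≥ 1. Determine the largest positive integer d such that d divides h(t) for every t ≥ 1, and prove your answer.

d = 2

Computing the first values: h(1) = -10 and h(2) = -26; gcd(-10, -26) = 2, so d ≤ 2.
We prove 2 | -2·2^t - 2·3^t for all t ≥ 1 by induction on t.
When t = 1: h(1) = -10 = 2·(-5), so 2 | h(1).
Suppose the result is true for t = r, i.e. 2 | h(r). Then
h(r+1) − 3·h(r) = (-2·2^(r+1) - 2·3^(r+1)) − 3·(-2·2^r - 2·3^r) = (-2)·2^r·(2 − 3) = (2)·2^r. Since 2 | h(r) by the inductive hypothesis, 2 | 3·h(r); and 2 | 2 since 2 = 2·1. Therefore 2 | h(r+1).
Hence, by induction on t, the claim holds for every t ≥ 1.
Therefore the largest such d is 2.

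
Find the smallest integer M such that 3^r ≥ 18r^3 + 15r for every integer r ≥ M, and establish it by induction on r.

M = 9

At r = 8: 6561 < 9336, so the inequality fails and M ≥ 9. We prove 3^r ≥ 18r^3 + 15r for all r ≥ 9.
When r = 9: 3^r = 19683 and 18r^3 + 15r = 13257, so 19683 ≥ 13257.
Inductive step: assume the claim holds for r = m, so 3^m ≥ 18m^3 + 15m.
Then 3^(m + 1) = 3·(3^m) ≥ 3·(18m^3 + 15m).
Also, for m ≥ 9 we have 3·(18m^3 + 15m) ≥ 18(m+1)^3 + 15(m+1), since 3·(18m^3 + 15m) − (18(m+1)^3 + 15(m+1)) = 36m^3 - 54m^2 - 24m - 33, which is nonnegative for all m ≥ 9.
Combining, 3^(m + 1) ≥ 18(m+1)^3 + 15(m+1).
Hence, by induction on r, the claim holds for every r ≥ 9.
Hence the smallest such M is 9.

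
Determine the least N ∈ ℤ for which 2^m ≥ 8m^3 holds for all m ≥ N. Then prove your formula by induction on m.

At m = 14: 16384 < 21952, so the inequality fails and N ≥ 15. We prove 2^m ≥ 8m^3 for all m ≥ 15.
Base case (m = 15): 2^m = 32768 and 8m^3 = 27000, so 32768 ≥ 27000.
For the inductive step, assume it holds for an arbitrary r ≥ 15, so 2^r ≥ 8r^3.
Then 2^(r + 1) = 2·(2^r) ≥ 2·(8r^3).
Also, for r ≥ 15 we have 2·(8r^3) ≥ 8(r+1)^3, since 2 ≥ (1 + 1/r)^3 for all r ≥ 15.
Combining, 2^(r + 1) ≥ 8(r+1)^3.
By induction, the statement is established for all m ≥ 15.
Hence the smallest such N is 15.

N = 15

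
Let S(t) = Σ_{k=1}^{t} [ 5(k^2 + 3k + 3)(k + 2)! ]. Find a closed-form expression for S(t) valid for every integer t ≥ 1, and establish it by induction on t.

S(t) = (5t + 5)(t + 3)! - 30

We claim S(t) = (5t + 5)(t + 3)! - 30 for all t ≥ 1.
Base step (t = 1): S(1) = 210, and the closed form gives 210. They agree.
Inductive step: assume the claim holds for t = k, so S(k) = (5k + 5)(k + 3)! - 30.
Then S(k+1) = S(k) + (5(k^2 + 5k + 7)(k + 3)!) = ((5k + 5)(k + 3)! - 30) + (5(k^2 + 5k + 7)(k + 3)!).
Simplifying, S(k+1) = (5(k+1) + 5)((k+1) + 3)! - 30,
which is the closed form with t = k+1.
By induction, the statement is established for all t ≥ 1.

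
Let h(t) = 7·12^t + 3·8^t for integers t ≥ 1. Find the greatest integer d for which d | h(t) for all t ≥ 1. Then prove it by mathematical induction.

Computing the first values: h(1) = 108 and h(2) = 1200; gcd(108, 1200) = 12, so d ≤ 12.
We prove 12 | 7·12^t + 3·8^t for all t ≥ 1 by induction on t.
Base step (t = 1): h(1) = 108 = 12·(9), so 12 | h(1).
Suppose the result is true for t = m, i.e. 12 | h(m). Then
h(m+1) − 12·h(m) = (7·12^(m+1) + 3·8^(m+1)) − 12·(7·12^m + 3·8^m) = (3)·8^m·(8 − 12) = (-12)·8^m. Since 12 | h(m) by the inductive hypothesis, 12 | 12·h(m); and 12 | -12 since -12 = 12·-1. Therefore 12 | h(m+1).
By the principle of mathematical induction, the result holds for all t ≥ 1.
Therefore the largest such d is 12.

d = 12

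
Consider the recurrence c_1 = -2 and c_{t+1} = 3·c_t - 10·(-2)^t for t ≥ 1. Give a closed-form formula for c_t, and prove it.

Computing the first terms: c_1 = -2, c_2 = 14, c_3 = 2. This suggests c_t = -(-2)^(t + 1) + 2·3^(t - 1).
When t = 1: the formula gives -2 = -2 = c_1.
Inductive step: assume the claim holds for t = i, so c_i = -(-2)^(i + 1) + 2·3^(i - 1).
Then c_{i+1} = 3·c_i - 10·(-2)^i = 3·(-(-2)^(i + 1) + 2·3^(i - 1)) - 10·(-2)^i = -(-2)^(i + 2) + 2·3^i = -(-2)^((i+1) + 1) + 2·3^((i+1) - 1),
which is the claimed formula at t = i+1.
By the principle of mathematical induction, the result holds for all t ≥ 1.

c_t = -(-2)^(t + 1) + 2·3^(t - 1)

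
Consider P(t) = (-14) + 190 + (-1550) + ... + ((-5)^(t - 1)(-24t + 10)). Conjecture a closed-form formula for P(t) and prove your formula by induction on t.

P(t) = (-5)^t(4t - 1) + 1

We claim P(t) = (-5)^t(4t - 1) + 1 for all t ≥ 1.
For the base case t = 1: P(1) = -14, and the closed form gives -14. They agree.
Inductive step: suppose the statement holds for some m ≥ 1, so P(m) = (-5)^m(4m - 1) + 1.
Then P(m+1) = P(m) + ((-5)^m(-24m - 14)) = ((-5)^m(4m - 1) + 1) + ((-5)^m(-24m - 14)).
Simplifying, P(m+1) = -20(-5)^m·m - 15(-5)^m + 1 = (-5)^(m+1)(4(m+1) - 1) + 1,
which is the closed form with t = m+1.
Hence, by induction on t, the claim holds for every t ≥ 1.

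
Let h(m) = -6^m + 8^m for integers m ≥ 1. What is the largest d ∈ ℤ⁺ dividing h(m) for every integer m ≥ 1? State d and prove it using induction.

Computing the first values: h(1) = 2 and h(2) = 28; gcd(2, 28) = 2, so d ≤ 2.
We prove 2 | -6^m + 8^m for all m ≥ 1 by induction on m.
When m = 1: h(1) = 2 = 2·(1), so 2 | h(1).
Inductive step: assume the claim holds for m = i, i.e. 2 | h(i). Then
8^{i+1} − 6^{i+1} = 8·8^i − 6·6^i = 8·(8^i − 6^i) + (2)·6^i. The first term is divisible by 2 by the inductive hypothesis, and the second term (2)·6^i is divisible by 2 since 2 | 2. Hence 2 | h(i+1).
This completes the induction.
Therefore the largest such d is 2.

d = 2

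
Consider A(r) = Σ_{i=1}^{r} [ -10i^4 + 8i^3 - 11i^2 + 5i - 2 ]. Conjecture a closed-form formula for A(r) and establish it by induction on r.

We claim A(r) = -r(2r^4 + 3r^3 + 3r^2 + r + 1) for all r ≥ 1.
When r = 1: A(1) = -10, and the closed form gives -10. They agree.
Inductive step: suppose the statement holds for some i ≥ 1, so A(i) = i(-2i^4 - 3i^3 - 3i^2 - i - 1).
Then A(i+1) = A(i) + (-10i^4 - 32i^3 - 47i^2 - 33i - 10) = (i(-2i^4 - 3i^3 - 3i^2 - i - 1)) + (-10i^4 - 32i^3 - 47i^2 - 33i - 10).
Simplifying, A(i+1) = -(i + 1)(2i^4 + 11i^3 + 24i^2 + 24i + 10) = -(i+1)(2(i+1)^4 + 3(i+1)^3 + 3(i+1)^2 + (i+1) + 1),
which is the closed form with r = i+1.
This completes the induction.

A(r) = -r(2r^4 + 3r^3 + 3r^2 + r + 1)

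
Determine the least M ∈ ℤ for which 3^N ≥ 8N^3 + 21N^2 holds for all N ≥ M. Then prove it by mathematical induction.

At N = 7: 2187 < 3773, so the inequality fails and M ≥ 8. We prove 3^N ≥ 8N^3 + 21N^2 for all N ≥ 8.
When N = 8: 3^N = 6561 and 8N^3 + 21N^2 = 5440, so 6561 ≥ 5440.
Suppose the result is true for N = p, so 3^p ≥ 8p^3 + 21p^2.
Then 3^(p + 1) = 3·(3^p) ≥ 3·(8p^3 + 21p^2).
Also, for p ≥ 8 we have 3·(8p^3 + 21p^2) ≥ 8(p+1)^3 + 21(p+1)^2, since 3·(8p^3 + 21p^2) − (8(p+1)^3 + 21(p+1)^2) = 16p^3 + 18p^2 - 66p - 29, which is nonnegative for all p ≥ 8.
Combining, 3^(p + 1) ≥ 8(p+1)^3 + 21(p+1)^2.
This completes the induction.
Hence the smallest such M is 8.

M = 8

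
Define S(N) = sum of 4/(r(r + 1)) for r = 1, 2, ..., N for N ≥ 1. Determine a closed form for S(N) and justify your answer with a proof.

We claim S(N) = 4N/(N + 1) for all N ≥ 1.
For the base case N = 1: S(1) = 2, and the closed form gives 2. They agree.
Inductive step: assume the claim holds for N = r, so S(r) = 4r/(r + 1).
Then S(r+1) = S(r) + (4/((r + 1)(r + 2))) = (4r/(r + 1)) + (4/((r + 1)(r + 2))).
Simplifying, S(r+1) = 4(r + 1)/(r + 2) = 4(r+1)/((r+1) + 1),
which is the closed form with N = r+1.
By induction, the statement is established for all N ≥ 1.

S(N) = 4N/(N + 1)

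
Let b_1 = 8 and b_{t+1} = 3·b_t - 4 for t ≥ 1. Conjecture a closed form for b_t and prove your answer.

Computing the first terms: b_1 = 8, b_2 = 20, b_3 = 56. This suggests b_t = 2·3^t + 2.
For the base case t = 1: the formula gives 8 = 8 = b_1.
Inductive step: assume the claim holds for t = r, so b_r = 2·3^r + 2.
Then b_{r+1} = 3·b_r - 4 = 3·(2·3^r + 2) - 4 = 2·3^(r + 1) + 2,
which is the claimed formula at t = r+1.
By induction, the statement is established for all t ≥ 1.

b_t = 2·3^t + 2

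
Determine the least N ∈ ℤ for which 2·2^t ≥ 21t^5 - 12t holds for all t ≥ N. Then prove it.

N = 28

At t = 27: 268435456 < 301326723, so the inequality fails and N ≥ 28. We prove 2·2^t ≥ 21t^5 - 12t for all t ≥ 28.
When t = 28: 2·2^t = 536870912 and 21t^5 - 12t = 361417392, so 536870912 ≥ 361417392.
For the inductive step, assume it holds for an arbitrary i ≥ 28, so 2·2^i ≥ 21i^5 - 12i.
Then 2·2^(i + 1) = 2·(2·2^i) ≥ 2·(21i^5 - 12i).
Also, for i ≥ 28 we have 2·(21i^5 - 12i) ≥ 21(i+1)^5 - 12(i+1), since 2·(21i^5 - 12i) − (21(i+1)^5 - 12(i+1)) = 21i^5 - 105i^4 - 210i^3 - 210i^2 - 117i - 9, which is nonnegative for all i ≥ 28.
Combining, 2·2^(i + 1) ≥ 21(i+1)^5 - 12(i+1).
Hence, by induction on t, the claim holds for every t ≥ 28.
Hence the smallest such N is 28.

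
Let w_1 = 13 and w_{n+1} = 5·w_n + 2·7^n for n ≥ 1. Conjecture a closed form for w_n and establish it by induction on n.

Computing the first terms: w_1 = 13, w_2 = 79, w_3 = 493. This suggests w_n = 6·5^(n - 1) + 7^n.
When n = 1: the formula gives 13 = 13 = w_1.
Suppose the result is true for n = i, so w_i = 6·5^(i - 1) + 7^i.
Then w_{i+1} = 5·w_i + 2·7^i = 5·(6·5^(i - 1) + 7^i) + 2·7^i = 6·5^i + 7^(i + 1) = 6·5^((i+1) - 1) + 7^(i+1),
which is the claimed formula at n = i+1.
By the principle of mathematical induction, the result holds for all n ≥ 1.

w_n = 6·5^(n - 1) + 7^n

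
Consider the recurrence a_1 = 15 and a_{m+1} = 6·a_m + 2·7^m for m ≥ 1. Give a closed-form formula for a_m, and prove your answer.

Computing the first terms: a_1 = 15, a_2 = 104, a_3 = 722. This suggests a_m = 6^(m - 1) + 2·7^m.
Base step (m = 1): the formula gives 15 = 15 = a_1.
Inductive step: suppose the statement holds for some k ≥ 1, so a_k = 6^(k - 1) + 2·7^k.
Then a_{k+1} = 6·a_k + 2·7^k = 6·(6^(k - 1) + 2·7^k) + 2·7^k = 6^k + 2·7^(k + 1) = 6^((k+1) - 1) + 2·7^(k+1),
which is the claimed formula at m = k+1.
By induction, the statement is established for all m ≥ 1.

a_m = 6^(m - 1) + 2·7^m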